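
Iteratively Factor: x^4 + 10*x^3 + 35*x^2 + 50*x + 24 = (x + 4)*(x^3 + 6*x^2 + 11*x + 6) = (x + 1)*(x + 4)*(x^2 + 5*x + 6) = (x + 1)*(x + 3)*(x + 4)*(x + 2)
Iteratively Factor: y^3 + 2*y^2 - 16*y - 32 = (y - 4)*(y^2 + 6*y + 8) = (y - 4)*(y + 4)*(y + 2)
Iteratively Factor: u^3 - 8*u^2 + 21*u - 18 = (u - 2)*(u^2 - 6*u + 9) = (u - 3)*(u - 2)*(u - 3)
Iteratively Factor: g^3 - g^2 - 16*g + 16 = (g - 4)*(g^2 + 3*g - 4) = (g - 4)*(g + 4)*(g - 1)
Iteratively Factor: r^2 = (r)*(r)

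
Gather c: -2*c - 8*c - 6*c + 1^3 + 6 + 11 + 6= 24 - 16*c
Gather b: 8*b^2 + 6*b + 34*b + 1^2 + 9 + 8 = 8*b^2 + 40*b + 18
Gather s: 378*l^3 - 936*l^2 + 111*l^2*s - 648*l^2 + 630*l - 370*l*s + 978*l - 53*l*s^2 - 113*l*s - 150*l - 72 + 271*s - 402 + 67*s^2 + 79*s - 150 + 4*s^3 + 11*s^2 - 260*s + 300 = 378*l^3 - 1584*l^2 + 1458*l + 4*s^3 + s^2*(78 - 53*l) + s*(111*l^2 - 483*l + 90) - 324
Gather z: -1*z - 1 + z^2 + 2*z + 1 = z^2 + z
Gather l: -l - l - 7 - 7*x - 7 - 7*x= -2*l - 14*x - 14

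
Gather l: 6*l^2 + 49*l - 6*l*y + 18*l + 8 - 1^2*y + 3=6*l^2 + l*(67 - 6*y) - y + 11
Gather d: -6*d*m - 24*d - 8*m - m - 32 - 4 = d*(-6*m - 24) - 9*m - 36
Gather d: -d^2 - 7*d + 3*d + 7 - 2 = -d^2 - 4*d + 5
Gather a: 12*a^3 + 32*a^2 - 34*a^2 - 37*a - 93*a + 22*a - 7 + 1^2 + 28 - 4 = 12*a^3 - 2*a^2 - 108*a + 18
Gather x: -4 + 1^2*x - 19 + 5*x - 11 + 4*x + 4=10*x - 30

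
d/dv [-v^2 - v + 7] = -2*v - 1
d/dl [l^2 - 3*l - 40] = 2*l - 3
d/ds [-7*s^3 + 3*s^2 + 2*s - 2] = -21*s^2 + 6*s + 2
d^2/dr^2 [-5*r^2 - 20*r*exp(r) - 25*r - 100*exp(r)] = -20*r*exp(r) - 140*exp(r) - 10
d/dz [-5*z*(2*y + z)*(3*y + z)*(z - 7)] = -60*y^2*z + 210*y^2 - 75*y*z^2 + 350*y*z - 20*z^3 + 105*z^2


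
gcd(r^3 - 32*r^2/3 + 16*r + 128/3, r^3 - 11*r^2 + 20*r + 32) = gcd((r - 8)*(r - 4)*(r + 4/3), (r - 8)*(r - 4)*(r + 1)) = r^2 - 12*r + 32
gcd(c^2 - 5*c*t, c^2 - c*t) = c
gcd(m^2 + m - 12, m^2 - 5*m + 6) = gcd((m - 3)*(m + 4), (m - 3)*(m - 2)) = m - 3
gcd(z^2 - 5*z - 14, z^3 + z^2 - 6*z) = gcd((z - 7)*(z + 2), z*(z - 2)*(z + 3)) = 1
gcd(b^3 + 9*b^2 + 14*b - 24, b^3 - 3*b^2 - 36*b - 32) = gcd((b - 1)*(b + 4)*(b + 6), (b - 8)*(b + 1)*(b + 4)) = b + 4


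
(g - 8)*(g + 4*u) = g^2 + 4*g*u - 8*g - 32*u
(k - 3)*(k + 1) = k^2 - 2*k - 3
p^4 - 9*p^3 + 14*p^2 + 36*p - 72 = (p - 6)*(p - 3)*(p - 2)*(p + 2)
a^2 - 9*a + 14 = (a - 7)*(a - 2)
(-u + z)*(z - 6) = -u*z + 6*u + z^2 - 6*z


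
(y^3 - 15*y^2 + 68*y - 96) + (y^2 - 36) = y^3 - 14*y^2 + 68*y - 132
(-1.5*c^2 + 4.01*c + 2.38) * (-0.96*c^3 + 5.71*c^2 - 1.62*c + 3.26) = 1.44*c^5 - 12.4146*c^4 + 23.0423*c^3 + 2.2036*c^2 + 9.217*c + 7.7588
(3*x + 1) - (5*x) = 1 - 2*x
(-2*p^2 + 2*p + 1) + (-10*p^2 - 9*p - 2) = -12*p^2 - 7*p - 1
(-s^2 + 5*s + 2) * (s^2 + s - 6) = -s^4 + 4*s^3 + 13*s^2 - 28*s - 12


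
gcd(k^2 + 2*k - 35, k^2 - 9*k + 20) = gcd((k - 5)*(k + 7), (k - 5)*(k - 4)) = k - 5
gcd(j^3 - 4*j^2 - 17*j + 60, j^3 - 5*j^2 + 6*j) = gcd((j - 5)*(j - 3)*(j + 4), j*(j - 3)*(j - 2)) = j - 3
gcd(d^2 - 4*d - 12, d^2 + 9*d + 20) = 1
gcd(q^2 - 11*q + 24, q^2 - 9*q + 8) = q - 8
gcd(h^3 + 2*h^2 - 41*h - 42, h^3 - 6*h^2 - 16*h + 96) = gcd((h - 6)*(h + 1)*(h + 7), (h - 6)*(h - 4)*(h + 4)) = h - 6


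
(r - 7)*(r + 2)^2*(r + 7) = r^4 + 4*r^3 - 45*r^2 - 196*r - 196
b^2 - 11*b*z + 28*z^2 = (b - 7*z)*(b - 4*z)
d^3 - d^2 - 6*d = d*(d - 3)*(d + 2)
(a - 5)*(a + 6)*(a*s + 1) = a^3*s + a^2*s + a^2 - 30*a*s + a - 30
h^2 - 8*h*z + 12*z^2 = (h - 6*z)*(h - 2*z)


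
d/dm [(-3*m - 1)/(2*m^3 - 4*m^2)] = (6*m^2 - 3*m - 4)/(2*m^3*(m^2 - 4*m + 4))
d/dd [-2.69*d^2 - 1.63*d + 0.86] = -5.38*d - 1.63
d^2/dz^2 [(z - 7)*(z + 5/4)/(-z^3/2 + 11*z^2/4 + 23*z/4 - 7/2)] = 2*(-16*z^3 - 60*z^2 - 138*z - 89)/(8*z^6 + 36*z^5 + 30*z^4 - 45*z^3 - 30*z^2 + 36*z - 8)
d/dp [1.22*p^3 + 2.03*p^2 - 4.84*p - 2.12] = 3.66*p^2 + 4.06*p - 4.84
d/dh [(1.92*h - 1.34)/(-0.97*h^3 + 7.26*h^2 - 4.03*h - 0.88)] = (3.7248*h^3 - 17.8386*h^2 + 19.4568*h - 7.0898)/(0.9409*h^6 - 14.0844*h^5 + 60.5258*h^4 - 56.8084*h^3 + 3.4633*h^2 + 7.0928*h + 0.7744)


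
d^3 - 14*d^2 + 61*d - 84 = (d - 7)*(d - 4)*(d - 3)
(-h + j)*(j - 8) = -h*j + 8*h + j^2 - 8*j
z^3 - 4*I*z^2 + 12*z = z*(z - 6*I)*(z + 2*I)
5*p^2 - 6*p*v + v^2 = (-5*p + v)*(-p + v)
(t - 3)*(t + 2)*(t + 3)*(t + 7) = t^4 + 9*t^3 + 5*t^2 - 81*t - 126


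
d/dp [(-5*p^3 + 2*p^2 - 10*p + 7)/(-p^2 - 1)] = 5*(p^4 + p^2 + 2*p + 2)/(p^4 + 2*p^2 + 1)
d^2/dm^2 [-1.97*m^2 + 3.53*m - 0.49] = -3.94000000000000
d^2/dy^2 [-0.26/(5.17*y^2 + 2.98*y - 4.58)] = (13.899028*y^2 + 8.011432*y - 0.26*(10.34*y + 2.98)*(20.68*y + 5.96) - 12.312872)/(5.17*y^2 + 2.98*y - 4.58)^3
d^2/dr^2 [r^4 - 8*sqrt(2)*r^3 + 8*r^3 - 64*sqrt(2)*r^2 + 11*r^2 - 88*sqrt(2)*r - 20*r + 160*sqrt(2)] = 12*r^2 - 48*sqrt(2)*r + 48*r - 128*sqrt(2) + 22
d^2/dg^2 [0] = 0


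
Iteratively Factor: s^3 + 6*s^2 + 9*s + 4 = (s + 1)*(s^2 + 5*s + 4) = (s + 1)^2*(s + 4)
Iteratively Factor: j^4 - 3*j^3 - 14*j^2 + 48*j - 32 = (j - 4)*(j^3 + j^2 - 10*j + 8) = (j - 4)*(j + 4)*(j^2 - 3*j + 2) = (j - 4)*(j - 1)*(j + 4)*(j - 2)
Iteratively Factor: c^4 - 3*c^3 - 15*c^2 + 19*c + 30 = (c - 5)*(c^3 + 2*c^2 - 5*c - 6) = (c - 5)*(c - 2)*(c^2 + 4*c + 3) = (c - 5)*(c - 2)*(c + 1)*(c + 3)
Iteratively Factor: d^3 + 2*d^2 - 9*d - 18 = (d - 3)*(d^2 + 5*d + 6) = (d - 3)*(d + 3)*(d + 2)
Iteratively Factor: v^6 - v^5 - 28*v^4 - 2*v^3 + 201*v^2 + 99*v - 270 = (v + 2)*(v^5 - 3*v^4 - 22*v^3 + 42*v^2 + 117*v - 135) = (v - 3)*(v + 2)*(v^4 - 22*v^2 - 24*v + 45) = (v - 3)*(v - 1)*(v + 2)*(v^3 + v^2 - 21*v - 45) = (v - 5)*(v - 3)*(v - 1)*(v + 2)*(v^2 + 6*v + 9) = (v - 5)*(v - 3)*(v - 1)*(v + 2)*(v + 3)*(v + 3)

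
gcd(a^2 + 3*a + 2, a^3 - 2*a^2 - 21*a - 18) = a + 1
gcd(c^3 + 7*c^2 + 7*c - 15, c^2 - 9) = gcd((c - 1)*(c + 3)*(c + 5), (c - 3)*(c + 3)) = c + 3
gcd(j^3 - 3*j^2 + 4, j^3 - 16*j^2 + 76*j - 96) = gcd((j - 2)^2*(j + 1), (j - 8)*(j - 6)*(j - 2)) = j - 2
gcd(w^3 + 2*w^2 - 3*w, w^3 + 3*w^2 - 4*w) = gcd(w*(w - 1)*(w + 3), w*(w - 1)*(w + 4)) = w^2 - w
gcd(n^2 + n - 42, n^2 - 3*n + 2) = 1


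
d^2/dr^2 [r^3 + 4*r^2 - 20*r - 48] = 6*r + 8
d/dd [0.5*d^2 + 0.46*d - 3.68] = 1.0*d + 0.46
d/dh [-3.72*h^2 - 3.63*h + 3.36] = -7.44*h - 3.63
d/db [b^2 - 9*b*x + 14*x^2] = 2*b - 9*x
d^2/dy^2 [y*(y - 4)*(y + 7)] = 6*y + 6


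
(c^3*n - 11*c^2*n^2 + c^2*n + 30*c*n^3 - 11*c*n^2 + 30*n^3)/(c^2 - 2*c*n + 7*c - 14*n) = n*(c^3 - 11*c^2*n + c^2 + 30*c*n^2 - 11*c*n + 30*n^2)/(c^2 - 2*c*n + 7*c - 14*n)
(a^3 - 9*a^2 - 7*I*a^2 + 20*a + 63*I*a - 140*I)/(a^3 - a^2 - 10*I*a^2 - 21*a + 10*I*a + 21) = (a^2 - 9*a + 20)/(a^2 - a*(1 + 3*I) + 3*I)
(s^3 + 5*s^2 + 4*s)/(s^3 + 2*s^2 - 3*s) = (s^2 + 5*s + 4)/(s^2 + 2*s - 3)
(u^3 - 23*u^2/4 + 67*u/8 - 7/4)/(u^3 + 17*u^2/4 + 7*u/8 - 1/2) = (2*u^2 - 11*u + 14)/(2*u^2 + 9*u + 4)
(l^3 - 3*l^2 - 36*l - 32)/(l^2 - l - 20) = (l^2 - 7*l - 8)/(l - 5)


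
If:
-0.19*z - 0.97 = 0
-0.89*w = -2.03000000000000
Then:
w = 2.28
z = -5.11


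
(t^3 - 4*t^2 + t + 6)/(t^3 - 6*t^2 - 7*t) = (t^2 - 5*t + 6)/(t*(t - 7))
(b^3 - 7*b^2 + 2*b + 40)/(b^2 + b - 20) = (b^2 - 3*b - 10)/(b + 5)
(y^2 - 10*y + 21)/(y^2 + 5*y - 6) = (y^2 - 10*y + 21)/(y^2 + 5*y - 6)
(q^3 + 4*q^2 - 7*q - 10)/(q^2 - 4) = (q^2 + 6*q + 5)/(q + 2)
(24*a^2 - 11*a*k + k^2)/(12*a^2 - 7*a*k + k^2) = (8*a - k)/(4*a - k)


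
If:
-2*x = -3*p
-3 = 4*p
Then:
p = -3/4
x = -9/8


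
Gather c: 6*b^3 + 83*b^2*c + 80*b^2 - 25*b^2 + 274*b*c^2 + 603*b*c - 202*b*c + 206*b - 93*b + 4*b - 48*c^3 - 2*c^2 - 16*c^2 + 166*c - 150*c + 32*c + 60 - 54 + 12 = 6*b^3 + 55*b^2 + 117*b - 48*c^3 + c^2*(274*b - 18) + c*(83*b^2 + 401*b + 48) + 18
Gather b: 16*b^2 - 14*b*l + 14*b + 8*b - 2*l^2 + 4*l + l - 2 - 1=16*b^2 + b*(22 - 14*l) - 2*l^2 + 5*l - 3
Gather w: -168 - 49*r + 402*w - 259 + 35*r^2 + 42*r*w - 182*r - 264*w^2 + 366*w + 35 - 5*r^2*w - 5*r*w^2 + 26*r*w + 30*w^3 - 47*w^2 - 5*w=35*r^2 - 231*r + 30*w^3 + w^2*(-5*r - 311) + w*(-5*r^2 + 68*r + 763) - 392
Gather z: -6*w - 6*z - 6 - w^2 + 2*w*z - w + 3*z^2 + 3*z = -w^2 - 7*w + 3*z^2 + z*(2*w - 3) - 6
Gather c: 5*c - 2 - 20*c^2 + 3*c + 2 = -20*c^2 + 8*c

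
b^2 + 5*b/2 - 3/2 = (b - 1/2)*(b + 3)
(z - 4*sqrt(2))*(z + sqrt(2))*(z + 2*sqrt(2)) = z^3 - sqrt(2)*z^2 - 20*z - 16*sqrt(2)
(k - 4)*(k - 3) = k^2 - 7*k + 12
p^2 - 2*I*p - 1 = (p - I)^2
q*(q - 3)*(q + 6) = q^3 + 3*q^2 - 18*q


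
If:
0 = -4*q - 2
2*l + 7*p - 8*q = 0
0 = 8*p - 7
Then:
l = -81/16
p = 7/8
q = -1/2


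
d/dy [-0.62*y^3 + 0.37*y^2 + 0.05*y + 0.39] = -1.86*y^2 + 0.74*y + 0.05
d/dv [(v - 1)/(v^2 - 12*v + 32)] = (v^2 - 12*v - 2*(v - 6)*(v - 1) + 32)/(v^2 - 12*v + 32)^2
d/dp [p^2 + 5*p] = 2*p + 5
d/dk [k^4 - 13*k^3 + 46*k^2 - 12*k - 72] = 4*k^3 - 39*k^2 + 92*k - 12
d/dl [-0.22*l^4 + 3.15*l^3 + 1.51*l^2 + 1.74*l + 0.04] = -0.88*l^3 + 9.45*l^2 + 3.02*l + 1.74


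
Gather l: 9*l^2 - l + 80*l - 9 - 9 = 9*l^2 + 79*l - 18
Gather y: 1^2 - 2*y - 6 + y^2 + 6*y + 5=y^2 + 4*y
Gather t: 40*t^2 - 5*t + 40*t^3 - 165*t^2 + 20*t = 40*t^3 - 125*t^2 + 15*t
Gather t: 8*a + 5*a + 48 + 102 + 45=13*a + 195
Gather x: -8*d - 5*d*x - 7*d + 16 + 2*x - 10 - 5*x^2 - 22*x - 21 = -15*d - 5*x^2 + x*(-5*d - 20) - 15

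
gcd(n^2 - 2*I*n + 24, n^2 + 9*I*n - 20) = n + 4*I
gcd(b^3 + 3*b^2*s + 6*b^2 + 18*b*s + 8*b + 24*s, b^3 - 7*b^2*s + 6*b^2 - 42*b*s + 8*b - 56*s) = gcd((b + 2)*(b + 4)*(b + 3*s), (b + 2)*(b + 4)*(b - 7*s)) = b^2 + 6*b + 8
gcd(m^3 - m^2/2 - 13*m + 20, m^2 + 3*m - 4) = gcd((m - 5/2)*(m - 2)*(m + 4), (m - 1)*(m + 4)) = m + 4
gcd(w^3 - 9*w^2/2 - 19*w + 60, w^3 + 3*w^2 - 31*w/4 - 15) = w^2 + 3*w/2 - 10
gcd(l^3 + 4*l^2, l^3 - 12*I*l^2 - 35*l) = l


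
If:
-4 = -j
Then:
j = 4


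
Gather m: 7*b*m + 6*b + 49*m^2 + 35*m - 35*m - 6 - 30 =7*b*m + 6*b + 49*m^2 - 36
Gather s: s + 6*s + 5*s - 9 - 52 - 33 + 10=12*s - 84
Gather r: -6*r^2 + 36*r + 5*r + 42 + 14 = -6*r^2 + 41*r + 56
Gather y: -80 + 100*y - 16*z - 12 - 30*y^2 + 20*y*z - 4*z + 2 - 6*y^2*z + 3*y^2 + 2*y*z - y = y^2*(-6*z - 27) + y*(22*z + 99) - 20*z - 90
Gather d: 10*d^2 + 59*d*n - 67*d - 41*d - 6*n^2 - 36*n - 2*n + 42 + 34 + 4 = 10*d^2 + d*(59*n - 108) - 6*n^2 - 38*n + 80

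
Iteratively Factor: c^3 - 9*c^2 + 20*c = (c - 5)*(c^2 - 4*c) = (c - 5)*(c - 4)*(c)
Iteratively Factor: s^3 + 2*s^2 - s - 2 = (s - 1)*(s^2 + 3*s + 2) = (s - 1)*(s + 1)*(s + 2)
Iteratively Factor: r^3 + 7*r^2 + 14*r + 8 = (r + 4)*(r^2 + 3*r + 2) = (r + 1)*(r + 4)*(r + 2)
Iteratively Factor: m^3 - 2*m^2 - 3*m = (m - 3)*(m^2 + m) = (m - 3)*(m + 1)*(m)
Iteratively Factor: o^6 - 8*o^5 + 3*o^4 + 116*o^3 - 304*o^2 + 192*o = (o)*(o^5 - 8*o^4 + 3*o^3 + 116*o^2 - 304*o + 192) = o*(o + 4)*(o^4 - 12*o^3 + 51*o^2 - 88*o + 48) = o*(o - 3)*(o + 4)*(o^3 - 9*o^2 + 24*o - 16) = o*(o - 3)*(o - 1)*(o + 4)*(o^2 - 8*o + 16) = o*(o - 4)*(o - 3)*(o - 1)*(o + 4)*(o - 4)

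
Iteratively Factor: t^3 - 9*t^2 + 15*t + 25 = (t - 5)*(t^2 - 4*t - 5) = (t - 5)*(t + 1)*(t - 5)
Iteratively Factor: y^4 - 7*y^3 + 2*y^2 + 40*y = (y + 2)*(y^3 - 9*y^2 + 20*y) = (y - 4)*(y + 2)*(y^2 - 5*y) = (y - 5)*(y - 4)*(y + 2)*(y)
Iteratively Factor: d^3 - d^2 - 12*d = (d)*(d^2 - d - 12) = d*(d + 3)*(d - 4)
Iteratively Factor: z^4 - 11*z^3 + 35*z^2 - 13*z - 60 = (z + 1)*(z^3 - 12*z^2 + 47*z - 60) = (z - 5)*(z + 1)*(z^2 - 7*z + 12) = (z - 5)*(z - 4)*(z + 1)*(z - 3)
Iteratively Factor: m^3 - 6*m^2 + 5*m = (m)*(m^2 - 6*m + 5) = m*(m - 1)*(m - 5)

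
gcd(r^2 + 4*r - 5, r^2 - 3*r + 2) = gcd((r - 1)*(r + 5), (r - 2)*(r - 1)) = r - 1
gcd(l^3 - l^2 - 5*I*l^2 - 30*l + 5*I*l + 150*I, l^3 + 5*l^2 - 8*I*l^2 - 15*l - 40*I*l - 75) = l^2 + l*(5 - 5*I) - 25*I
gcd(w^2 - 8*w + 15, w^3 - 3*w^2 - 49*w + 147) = w - 3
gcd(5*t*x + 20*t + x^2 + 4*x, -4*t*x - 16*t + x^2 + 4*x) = x + 4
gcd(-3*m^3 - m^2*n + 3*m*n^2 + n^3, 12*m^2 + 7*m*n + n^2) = 3*m + n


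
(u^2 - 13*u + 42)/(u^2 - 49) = (u - 6)/(u + 7)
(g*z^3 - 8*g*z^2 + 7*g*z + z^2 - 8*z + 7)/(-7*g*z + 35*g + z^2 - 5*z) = (-g*z^3 + 8*g*z^2 - 7*g*z - z^2 + 8*z - 7)/(7*g*z - 35*g - z^2 + 5*z)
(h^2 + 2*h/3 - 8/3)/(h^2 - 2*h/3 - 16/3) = (3*h - 4)/(3*h - 8)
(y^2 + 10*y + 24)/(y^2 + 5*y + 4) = (y + 6)/(y + 1)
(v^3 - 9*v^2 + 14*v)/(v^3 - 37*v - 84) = v*(v - 2)/(v^2 + 7*v + 12)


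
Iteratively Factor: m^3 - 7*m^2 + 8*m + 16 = (m - 4)*(m^2 - 3*m - 4) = (m - 4)^2*(m + 1)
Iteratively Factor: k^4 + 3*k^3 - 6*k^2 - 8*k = (k)*(k^3 + 3*k^2 - 6*k - 8) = k*(k + 4)*(k^2 - k - 2) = k*(k - 2)*(k + 4)*(k + 1)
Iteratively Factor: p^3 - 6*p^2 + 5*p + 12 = (p - 3)*(p^2 - 3*p - 4) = (p - 4)*(p - 3)*(p + 1)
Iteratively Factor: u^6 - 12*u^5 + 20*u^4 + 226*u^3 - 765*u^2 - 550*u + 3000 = (u - 5)*(u^5 - 7*u^4 - 15*u^3 + 151*u^2 - 10*u - 600) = (u - 5)*(u + 2)*(u^4 - 9*u^3 + 3*u^2 + 145*u - 300) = (u - 5)*(u - 3)*(u + 2)*(u^3 - 6*u^2 - 15*u + 100) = (u - 5)^2*(u - 3)*(u + 2)*(u^2 - u - 20) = (u - 5)^2*(u - 3)*(u + 2)*(u + 4)*(u - 5)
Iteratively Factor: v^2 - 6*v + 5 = (v - 5)*(v - 1)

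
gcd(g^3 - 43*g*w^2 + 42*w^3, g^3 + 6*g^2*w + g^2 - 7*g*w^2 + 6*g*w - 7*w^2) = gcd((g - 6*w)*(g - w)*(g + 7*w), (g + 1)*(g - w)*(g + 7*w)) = -g^2 - 6*g*w + 7*w^2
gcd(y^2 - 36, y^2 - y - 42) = y + 6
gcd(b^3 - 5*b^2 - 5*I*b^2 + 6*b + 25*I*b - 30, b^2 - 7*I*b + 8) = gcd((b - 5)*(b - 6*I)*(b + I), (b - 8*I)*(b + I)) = b + I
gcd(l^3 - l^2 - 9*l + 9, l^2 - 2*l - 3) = l - 3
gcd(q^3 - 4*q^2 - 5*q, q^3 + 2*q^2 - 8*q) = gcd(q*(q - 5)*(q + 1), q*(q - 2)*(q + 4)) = q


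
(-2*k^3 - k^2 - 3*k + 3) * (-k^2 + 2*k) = 2*k^5 - 3*k^4 + k^3 - 9*k^2 + 6*k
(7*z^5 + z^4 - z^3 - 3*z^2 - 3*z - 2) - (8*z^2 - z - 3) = 7*z^5 + z^4 - z^3 - 11*z^2 - 2*z + 1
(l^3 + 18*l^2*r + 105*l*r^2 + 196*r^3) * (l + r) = l^4 + 19*l^3*r + 123*l^2*r^2 + 301*l*r^3 + 196*r^4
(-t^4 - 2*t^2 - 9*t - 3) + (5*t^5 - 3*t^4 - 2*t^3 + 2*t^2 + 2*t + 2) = 5*t^5 - 4*t^4 - 2*t^3 - 7*t - 1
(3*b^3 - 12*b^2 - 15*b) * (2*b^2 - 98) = 6*b^5 - 24*b^4 - 324*b^3 + 1176*b^2 + 1470*b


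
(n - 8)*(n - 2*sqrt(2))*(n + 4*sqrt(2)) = n^3 - 8*n^2 + 2*sqrt(2)*n^2 - 16*sqrt(2)*n - 16*n + 128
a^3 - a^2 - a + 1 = (a - 1)^2*(a + 1)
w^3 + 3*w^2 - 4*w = w*(w - 1)*(w + 4)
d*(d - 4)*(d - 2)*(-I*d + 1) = -I*d^4 + d^3 + 6*I*d^3 - 6*d^2 - 8*I*d^2 + 8*d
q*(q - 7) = q^2 - 7*q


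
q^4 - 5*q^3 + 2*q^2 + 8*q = q*(q - 4)*(q - 2)*(q + 1)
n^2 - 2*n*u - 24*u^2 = (n - 6*u)*(n + 4*u)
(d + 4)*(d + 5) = d^2 + 9*d + 20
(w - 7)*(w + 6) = w^2 - w - 42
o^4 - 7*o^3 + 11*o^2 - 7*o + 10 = (o - 5)*(o - 2)*(o - I)*(o + I)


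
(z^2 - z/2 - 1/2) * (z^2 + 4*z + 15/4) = z^4 + 7*z^3/2 + 5*z^2/4 - 31*z/8 - 15/8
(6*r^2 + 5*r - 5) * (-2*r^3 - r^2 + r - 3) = -12*r^5 - 16*r^4 + 11*r^3 - 8*r^2 - 20*r + 15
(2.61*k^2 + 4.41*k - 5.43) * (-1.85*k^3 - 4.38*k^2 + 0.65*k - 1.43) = -4.8285*k^5 - 19.5903*k^4 - 7.5738*k^3 + 22.9176*k^2 - 9.8358*k + 7.7649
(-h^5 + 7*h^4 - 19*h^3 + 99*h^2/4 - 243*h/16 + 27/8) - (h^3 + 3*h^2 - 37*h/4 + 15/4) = -h^5 + 7*h^4 - 20*h^3 + 87*h^2/4 - 95*h/16 - 3/8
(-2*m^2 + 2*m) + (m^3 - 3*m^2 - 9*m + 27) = m^3 - 5*m^2 - 7*m + 27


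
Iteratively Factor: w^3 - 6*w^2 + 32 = (w - 4)*(w^2 - 2*w - 8) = (w - 4)^2*(w + 2)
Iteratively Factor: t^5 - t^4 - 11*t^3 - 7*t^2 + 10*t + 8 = (t - 4)*(t^4 + 3*t^3 + t^2 - 3*t - 2) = (t - 4)*(t + 1)*(t^3 + 2*t^2 - t - 2) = (t - 4)*(t - 1)*(t + 1)*(t^2 + 3*t + 2) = (t - 4)*(t - 1)*(t + 1)^2*(t + 2)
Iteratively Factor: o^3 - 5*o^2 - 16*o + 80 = (o - 4)*(o^2 - o - 20) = (o - 4)*(o + 4)*(o - 5)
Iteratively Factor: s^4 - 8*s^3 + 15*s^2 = (s - 3)*(s^3 - 5*s^2) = (s - 5)*(s - 3)*(s^2) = s*(s - 5)*(s - 3)*(s)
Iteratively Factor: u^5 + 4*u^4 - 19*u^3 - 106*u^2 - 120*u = (u)*(u^4 + 4*u^3 - 19*u^2 - 106*u - 120) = u*(u + 2)*(u^3 + 2*u^2 - 23*u - 60) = u*(u + 2)*(u + 4)*(u^2 - 2*u - 15) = u*(u - 5)*(u + 2)*(u + 4)*(u + 3)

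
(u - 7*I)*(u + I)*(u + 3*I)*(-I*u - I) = -I*u^4 - 3*u^3 - I*u^3 - 3*u^2 - 25*I*u^2 + 21*u - 25*I*u + 21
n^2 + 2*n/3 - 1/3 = (n - 1/3)*(n + 1)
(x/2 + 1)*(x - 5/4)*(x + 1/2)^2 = x^4/2 + 7*x^3/8 - 3*x^2/4 - 37*x/32 - 5/16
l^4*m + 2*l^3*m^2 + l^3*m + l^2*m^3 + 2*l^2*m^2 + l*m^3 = l*(l + m)^2*(l*m + m)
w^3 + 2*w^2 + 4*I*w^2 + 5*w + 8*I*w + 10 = (w + 2)*(w - I)*(w + 5*I)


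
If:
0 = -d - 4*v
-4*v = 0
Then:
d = 0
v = 0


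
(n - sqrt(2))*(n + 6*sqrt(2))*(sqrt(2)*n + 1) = sqrt(2)*n^3 + 11*n^2 - 7*sqrt(2)*n - 12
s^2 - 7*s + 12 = (s - 4)*(s - 3)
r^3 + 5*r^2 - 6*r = r*(r - 1)*(r + 6)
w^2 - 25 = (w - 5)*(w + 5)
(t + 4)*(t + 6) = t^2 + 10*t + 24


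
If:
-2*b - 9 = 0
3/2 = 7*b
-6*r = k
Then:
No Solution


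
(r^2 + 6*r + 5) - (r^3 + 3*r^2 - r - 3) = -r^3 - 2*r^2 + 7*r + 8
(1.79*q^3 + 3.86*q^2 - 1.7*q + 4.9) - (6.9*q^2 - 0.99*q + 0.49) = 1.79*q^3 - 3.04*q^2 - 0.71*q + 4.41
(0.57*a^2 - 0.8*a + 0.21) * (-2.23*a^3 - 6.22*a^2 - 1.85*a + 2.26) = -1.2711*a^5 - 1.7614*a^4 + 3.4532*a^3 + 1.462*a^2 - 2.1965*a + 0.4746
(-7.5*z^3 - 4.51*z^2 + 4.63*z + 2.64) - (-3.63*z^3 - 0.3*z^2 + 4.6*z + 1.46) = -3.87*z^3 - 4.21*z^2 + 0.0300000000000002*z + 1.18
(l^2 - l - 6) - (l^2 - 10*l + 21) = 9*l - 27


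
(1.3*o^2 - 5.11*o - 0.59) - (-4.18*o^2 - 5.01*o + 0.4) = 5.48*o^2 - 0.100000000000001*o - 0.99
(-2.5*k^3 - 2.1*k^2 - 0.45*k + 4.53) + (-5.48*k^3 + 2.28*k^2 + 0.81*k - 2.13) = -7.98*k^3 + 0.18*k^2 + 0.36*k + 2.4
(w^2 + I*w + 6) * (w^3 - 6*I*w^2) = w^5 - 5*I*w^4 + 12*w^3 - 36*I*w^2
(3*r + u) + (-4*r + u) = -r + 2*u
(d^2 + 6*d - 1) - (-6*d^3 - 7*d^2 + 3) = 6*d^3 + 8*d^2 + 6*d - 4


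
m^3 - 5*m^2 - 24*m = m*(m - 8)*(m + 3)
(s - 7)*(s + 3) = s^2 - 4*s - 21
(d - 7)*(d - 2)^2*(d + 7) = d^4 - 4*d^3 - 45*d^2 + 196*d - 196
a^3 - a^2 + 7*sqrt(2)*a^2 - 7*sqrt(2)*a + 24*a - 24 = (a - 1)*(a + 3*sqrt(2))*(a + 4*sqrt(2))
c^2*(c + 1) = c^3 + c^2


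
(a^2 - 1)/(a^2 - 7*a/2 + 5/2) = 2*(a + 1)/(2*a - 5)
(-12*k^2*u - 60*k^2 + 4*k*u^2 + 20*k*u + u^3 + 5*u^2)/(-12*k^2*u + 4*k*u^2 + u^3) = (u + 5)/u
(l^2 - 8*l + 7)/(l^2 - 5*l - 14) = (l - 1)/(l + 2)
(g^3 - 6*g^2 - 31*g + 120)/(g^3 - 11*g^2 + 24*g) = (g + 5)/g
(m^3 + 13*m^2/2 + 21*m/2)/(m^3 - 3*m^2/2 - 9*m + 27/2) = m*(2*m + 7)/(2*m^2 - 9*m + 9)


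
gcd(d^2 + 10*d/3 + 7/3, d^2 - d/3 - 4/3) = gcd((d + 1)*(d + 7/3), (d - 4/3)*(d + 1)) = d + 1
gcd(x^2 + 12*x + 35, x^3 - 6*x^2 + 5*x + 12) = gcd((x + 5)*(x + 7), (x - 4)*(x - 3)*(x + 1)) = 1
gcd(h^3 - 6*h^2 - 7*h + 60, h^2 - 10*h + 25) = h - 5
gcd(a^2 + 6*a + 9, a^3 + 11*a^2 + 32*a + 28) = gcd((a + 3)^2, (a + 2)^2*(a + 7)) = 1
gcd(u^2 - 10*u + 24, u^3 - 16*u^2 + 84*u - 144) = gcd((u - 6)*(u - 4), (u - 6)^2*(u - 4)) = u^2 - 10*u + 24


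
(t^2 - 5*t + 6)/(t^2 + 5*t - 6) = (t^2 - 5*t + 6)/(t^2 + 5*t - 6)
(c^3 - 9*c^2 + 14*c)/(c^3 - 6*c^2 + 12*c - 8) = c*(c - 7)/(c^2 - 4*c + 4)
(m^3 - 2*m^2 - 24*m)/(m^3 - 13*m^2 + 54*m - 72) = m*(m + 4)/(m^2 - 7*m + 12)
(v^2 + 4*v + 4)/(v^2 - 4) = (v + 2)/(v - 2)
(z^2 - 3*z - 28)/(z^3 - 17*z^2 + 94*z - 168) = (z + 4)/(z^2 - 10*z + 24)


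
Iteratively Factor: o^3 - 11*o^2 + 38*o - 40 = (o - 4)*(o^2 - 7*o + 10) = (o - 4)*(o - 2)*(o - 5)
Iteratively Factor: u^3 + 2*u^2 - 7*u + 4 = (u - 1)*(u^2 + 3*u - 4) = (u - 1)*(u + 4)*(u - 1)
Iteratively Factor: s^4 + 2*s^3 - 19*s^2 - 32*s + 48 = (s - 4)*(s^3 + 6*s^2 + 5*s - 12) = (s - 4)*(s - 1)*(s^2 + 7*s + 12) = (s - 4)*(s - 1)*(s + 3)*(s + 4)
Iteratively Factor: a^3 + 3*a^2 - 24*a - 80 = (a + 4)*(a^2 - a - 20) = (a - 5)*(a + 4)*(a + 4)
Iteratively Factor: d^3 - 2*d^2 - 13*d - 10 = (d + 1)*(d^2 - 3*d - 10) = (d - 5)*(d + 1)*(d + 2)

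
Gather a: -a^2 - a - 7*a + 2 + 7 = -a^2 - 8*a + 9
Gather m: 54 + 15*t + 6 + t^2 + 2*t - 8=t^2 + 17*t + 52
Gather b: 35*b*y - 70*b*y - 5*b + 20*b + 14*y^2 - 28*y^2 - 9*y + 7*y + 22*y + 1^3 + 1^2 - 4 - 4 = b*(15 - 35*y) - 14*y^2 + 20*y - 6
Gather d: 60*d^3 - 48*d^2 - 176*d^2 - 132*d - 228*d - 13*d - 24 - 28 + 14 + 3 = 60*d^3 - 224*d^2 - 373*d - 35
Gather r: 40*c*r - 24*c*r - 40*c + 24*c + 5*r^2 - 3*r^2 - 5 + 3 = 16*c*r - 16*c + 2*r^2 - 2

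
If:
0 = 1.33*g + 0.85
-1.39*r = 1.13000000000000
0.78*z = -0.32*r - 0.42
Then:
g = -0.64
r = -0.81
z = -0.20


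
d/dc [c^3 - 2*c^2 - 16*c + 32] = 3*c^2 - 4*c - 16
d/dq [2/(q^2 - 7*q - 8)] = 2*(7 - 2*q)/(-q^2 + 7*q + 8)^2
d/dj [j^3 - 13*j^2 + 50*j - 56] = 3*j^2 - 26*j + 50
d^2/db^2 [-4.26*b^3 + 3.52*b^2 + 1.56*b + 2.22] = 7.04 - 25.56*b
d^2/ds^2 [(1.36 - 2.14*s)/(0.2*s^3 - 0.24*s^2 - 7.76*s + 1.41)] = (-0.5136*s^5 + 1.26912*s^4 - 7.933568*s^3 - 4.952544*s^2 + 8.551008*s + 117.882272)/(0.008*s^9 - 0.0288*s^8 - 0.89664*s^7 + 2.390256*s^6 + 34.383552*s^5 - 56.242944*s^4 - 450.339812*s^3 + 253.289016*s^2 - 46.282968*s + 2.803221)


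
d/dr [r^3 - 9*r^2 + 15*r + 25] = 3*r^2 - 18*r + 15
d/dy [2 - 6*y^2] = -12*y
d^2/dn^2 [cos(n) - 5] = -cos(n)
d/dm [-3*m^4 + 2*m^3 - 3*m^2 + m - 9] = -12*m^3 + 6*m^2 - 6*m + 1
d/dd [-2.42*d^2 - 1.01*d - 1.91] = -4.84*d - 1.01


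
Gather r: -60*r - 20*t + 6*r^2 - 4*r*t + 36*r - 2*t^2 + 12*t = 6*r^2 + r*(-4*t - 24) - 2*t^2 - 8*t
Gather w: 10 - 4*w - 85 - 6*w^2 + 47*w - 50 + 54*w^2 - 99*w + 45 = 48*w^2 - 56*w - 80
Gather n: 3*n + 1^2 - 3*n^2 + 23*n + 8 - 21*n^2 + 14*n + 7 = -24*n^2 + 40*n + 16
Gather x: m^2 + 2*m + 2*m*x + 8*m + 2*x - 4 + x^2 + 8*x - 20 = m^2 + 10*m + x^2 + x*(2*m + 10) - 24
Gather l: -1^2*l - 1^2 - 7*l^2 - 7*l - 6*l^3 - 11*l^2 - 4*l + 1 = -6*l^3 - 18*l^2 - 12*l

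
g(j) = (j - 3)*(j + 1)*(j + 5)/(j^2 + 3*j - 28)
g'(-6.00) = -9.95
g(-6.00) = 4.50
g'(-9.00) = -1.75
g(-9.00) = -14.77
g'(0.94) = 0.39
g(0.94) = 0.98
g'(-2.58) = 0.35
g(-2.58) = -0.73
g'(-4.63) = -1.00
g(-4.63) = -0.50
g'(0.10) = 0.51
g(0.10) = 0.59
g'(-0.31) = 0.54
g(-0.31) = 0.37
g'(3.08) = -3.94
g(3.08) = -0.28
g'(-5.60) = -4.61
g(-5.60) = 1.77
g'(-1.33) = 0.52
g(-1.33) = -0.17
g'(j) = (-2*j - 3)*(j - 3)*(j + 1)*(j + 5)/(j^2 + 3*j - 28)^2 + (j - 3)*(j + 1)/(j^2 + 3*j - 28) + (j - 3)*(j + 5)/(j^2 + 3*j - 28) + (j + 1)*(j + 5)/(j^2 + 3*j - 28)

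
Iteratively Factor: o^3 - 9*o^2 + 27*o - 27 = (o - 3)*(o^2 - 6*o + 9) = (o - 3)^2*(o - 3)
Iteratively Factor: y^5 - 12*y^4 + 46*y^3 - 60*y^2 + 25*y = (y - 1)*(y^4 - 11*y^3 + 35*y^2 - 25*y) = (y - 1)^2*(y^3 - 10*y^2 + 25*y) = (y - 5)*(y - 1)^2*(y^2 - 5*y) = y*(y - 5)*(y - 1)^2*(y - 5)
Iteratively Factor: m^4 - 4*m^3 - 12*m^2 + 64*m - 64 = (m - 2)*(m^3 - 2*m^2 - 16*m + 32) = (m - 2)*(m + 4)*(m^2 - 6*m + 8) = (m - 4)*(m - 2)*(m + 4)*(m - 2)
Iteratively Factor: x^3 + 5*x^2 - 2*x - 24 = (x - 2)*(x^2 + 7*x + 12) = (x - 2)*(x + 3)*(x + 4)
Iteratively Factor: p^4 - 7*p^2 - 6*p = (p)*(p^3 - 7*p - 6) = p*(p + 1)*(p^2 - p - 6) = p*(p + 1)*(p + 2)*(p - 3)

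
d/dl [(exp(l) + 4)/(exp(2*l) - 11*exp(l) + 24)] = (-(exp(l) + 4)*(2*exp(l) - 11) + exp(2*l) - 11*exp(l) + 24)*exp(l)/(exp(2*l) - 11*exp(l) + 24)^2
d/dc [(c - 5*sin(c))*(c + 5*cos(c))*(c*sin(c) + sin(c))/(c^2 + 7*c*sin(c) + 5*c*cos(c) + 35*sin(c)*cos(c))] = (c^3*cos(c) - 5*c^2*sin(2*c) + sqrt(2)*c^2*sin(c + pi/4) - 5*c*sin(2*c) - 35*c*cos(c)/4 - 7*c*cos(2*c) + 35*c*cos(3*c)/4 + 7*c - 105*sin(c)/4 + 35*sqrt(2)*sin(3*c + pi/4)/4 - 35*cos(c)/4 - 6*cos(2*c) + 6)/(c + 7*sin(c))^2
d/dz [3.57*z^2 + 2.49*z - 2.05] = 7.14*z + 2.49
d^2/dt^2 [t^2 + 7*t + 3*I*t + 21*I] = 2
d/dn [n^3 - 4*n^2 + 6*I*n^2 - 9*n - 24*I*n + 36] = 3*n^2 + n*(-8 + 12*I) - 9 - 24*I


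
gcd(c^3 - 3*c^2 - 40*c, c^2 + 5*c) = c^2 + 5*c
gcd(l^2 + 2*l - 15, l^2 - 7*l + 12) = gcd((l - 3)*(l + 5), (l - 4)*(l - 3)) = l - 3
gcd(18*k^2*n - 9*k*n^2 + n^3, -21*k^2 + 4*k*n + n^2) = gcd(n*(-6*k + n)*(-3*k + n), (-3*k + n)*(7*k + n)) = 3*k - n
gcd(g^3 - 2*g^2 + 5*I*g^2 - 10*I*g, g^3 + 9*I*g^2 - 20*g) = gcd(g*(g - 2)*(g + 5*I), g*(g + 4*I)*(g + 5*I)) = g^2 + 5*I*g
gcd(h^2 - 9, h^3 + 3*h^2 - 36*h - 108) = h + 3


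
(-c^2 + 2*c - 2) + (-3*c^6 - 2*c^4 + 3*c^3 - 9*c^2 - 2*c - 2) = -3*c^6 - 2*c^4 + 3*c^3 - 10*c^2 - 4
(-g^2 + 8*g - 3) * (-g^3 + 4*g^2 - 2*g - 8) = g^5 - 12*g^4 + 37*g^3 - 20*g^2 - 58*g + 24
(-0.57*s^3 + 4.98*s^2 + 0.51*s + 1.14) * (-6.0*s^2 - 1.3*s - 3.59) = 3.42*s^5 - 29.139*s^4 - 7.4877*s^3 - 25.3812*s^2 - 3.3129*s - 4.0926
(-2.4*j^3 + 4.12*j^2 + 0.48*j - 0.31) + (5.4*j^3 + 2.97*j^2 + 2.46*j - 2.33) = 3.0*j^3 + 7.09*j^2 + 2.94*j - 2.64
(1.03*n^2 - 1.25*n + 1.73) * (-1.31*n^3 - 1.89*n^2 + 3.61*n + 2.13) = -1.3493*n^5 - 0.3092*n^4 + 3.8145*n^3 - 5.5883*n^2 + 3.5828*n + 3.6849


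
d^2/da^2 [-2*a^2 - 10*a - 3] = -4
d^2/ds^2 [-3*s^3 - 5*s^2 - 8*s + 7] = -18*s - 10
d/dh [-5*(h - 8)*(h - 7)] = 75 - 10*h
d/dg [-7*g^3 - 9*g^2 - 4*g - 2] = -21*g^2 - 18*g - 4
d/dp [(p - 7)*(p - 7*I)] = 2*p - 7 - 7*I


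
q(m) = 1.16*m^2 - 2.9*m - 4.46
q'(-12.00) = -30.74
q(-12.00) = 197.38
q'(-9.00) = -23.78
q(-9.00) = 115.60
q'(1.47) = 0.51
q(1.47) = -6.22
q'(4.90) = 8.47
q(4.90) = 9.18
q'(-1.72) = -6.89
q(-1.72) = 3.96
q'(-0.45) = -3.94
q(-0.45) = -2.92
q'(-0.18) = -3.32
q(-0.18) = -3.90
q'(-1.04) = -5.31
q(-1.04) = -0.19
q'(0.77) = -1.11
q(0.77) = -6.01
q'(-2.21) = -8.03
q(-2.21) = 7.61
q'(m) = 2.32*m - 2.9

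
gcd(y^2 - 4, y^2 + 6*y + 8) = y + 2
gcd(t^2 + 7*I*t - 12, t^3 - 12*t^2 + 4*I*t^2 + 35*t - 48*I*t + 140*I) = t + 4*I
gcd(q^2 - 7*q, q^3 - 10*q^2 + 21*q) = q^2 - 7*q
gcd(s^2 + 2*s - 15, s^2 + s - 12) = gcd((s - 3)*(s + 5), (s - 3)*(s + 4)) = s - 3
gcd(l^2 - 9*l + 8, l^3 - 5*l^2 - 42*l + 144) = l - 8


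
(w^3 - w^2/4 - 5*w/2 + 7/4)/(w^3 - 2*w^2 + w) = (w + 7/4)/w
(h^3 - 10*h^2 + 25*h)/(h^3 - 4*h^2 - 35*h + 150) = h/(h + 6)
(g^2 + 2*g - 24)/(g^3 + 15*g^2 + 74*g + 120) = (g - 4)/(g^2 + 9*g + 20)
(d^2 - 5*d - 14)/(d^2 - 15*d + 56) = (d + 2)/(d - 8)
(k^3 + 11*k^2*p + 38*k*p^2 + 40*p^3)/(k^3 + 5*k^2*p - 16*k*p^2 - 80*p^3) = (-k - 2*p)/(-k + 4*p)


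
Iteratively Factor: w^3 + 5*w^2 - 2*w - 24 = (w + 3)*(w^2 + 2*w - 8) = (w + 3)*(w + 4)*(w - 2)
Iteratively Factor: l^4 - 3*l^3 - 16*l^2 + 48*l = (l + 4)*(l^3 - 7*l^2 + 12*l) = l*(l + 4)*(l^2 - 7*l + 12) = l*(l - 4)*(l + 4)*(l - 3)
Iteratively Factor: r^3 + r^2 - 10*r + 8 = (r + 4)*(r^2 - 3*r + 2) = (r - 1)*(r + 4)*(r - 2)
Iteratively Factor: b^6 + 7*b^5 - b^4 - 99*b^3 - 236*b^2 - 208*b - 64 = (b + 4)*(b^5 + 3*b^4 - 13*b^3 - 47*b^2 - 48*b - 16) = (b + 1)*(b + 4)*(b^4 + 2*b^3 - 15*b^2 - 32*b - 16) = (b + 1)^2*(b + 4)*(b^3 + b^2 - 16*b - 16) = (b + 1)^2*(b + 4)^2*(b^2 - 3*b - 4) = (b - 4)*(b + 1)^2*(b + 4)^2*(b + 1)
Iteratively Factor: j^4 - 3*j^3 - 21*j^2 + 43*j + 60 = (j - 3)*(j^3 - 21*j - 20) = (j - 3)*(j + 1)*(j^2 - j - 20) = (j - 5)*(j - 3)*(j + 1)*(j + 4)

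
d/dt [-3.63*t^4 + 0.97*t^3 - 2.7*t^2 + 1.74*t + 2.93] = -14.52*t^3 + 2.91*t^2 - 5.4*t + 1.74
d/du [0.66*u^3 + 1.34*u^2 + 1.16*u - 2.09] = 1.98*u^2 + 2.68*u + 1.16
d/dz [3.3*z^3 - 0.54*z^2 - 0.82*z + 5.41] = 9.9*z^2 - 1.08*z - 0.82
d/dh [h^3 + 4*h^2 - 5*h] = 3*h^2 + 8*h - 5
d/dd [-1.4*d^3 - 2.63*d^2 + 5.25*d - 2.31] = -4.2*d^2 - 5.26*d + 5.25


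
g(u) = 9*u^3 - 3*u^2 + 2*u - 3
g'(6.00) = 938.00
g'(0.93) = 19.77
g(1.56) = 26.99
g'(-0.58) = 14.56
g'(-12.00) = 3962.00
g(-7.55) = -4062.43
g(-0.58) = -6.93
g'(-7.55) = 1586.37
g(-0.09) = -3.21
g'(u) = 27*u^2 - 6*u + 2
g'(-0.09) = 2.76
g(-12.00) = -16011.00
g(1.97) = 58.11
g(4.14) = 592.48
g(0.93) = 3.50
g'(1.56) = 58.35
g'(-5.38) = 815.78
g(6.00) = 1845.00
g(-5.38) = -1502.08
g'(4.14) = 439.93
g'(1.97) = 94.96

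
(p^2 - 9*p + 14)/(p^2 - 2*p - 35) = (p - 2)/(p + 5)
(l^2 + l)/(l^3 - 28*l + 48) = l*(l + 1)/(l^3 - 28*l + 48)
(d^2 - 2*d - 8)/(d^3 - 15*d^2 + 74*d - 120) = (d + 2)/(d^2 - 11*d + 30)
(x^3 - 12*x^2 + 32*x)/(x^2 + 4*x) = (x^2 - 12*x + 32)/(x + 4)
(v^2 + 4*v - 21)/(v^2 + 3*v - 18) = (v + 7)/(v + 6)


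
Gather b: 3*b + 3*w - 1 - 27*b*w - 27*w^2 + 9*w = b*(3 - 27*w) - 27*w^2 + 12*w - 1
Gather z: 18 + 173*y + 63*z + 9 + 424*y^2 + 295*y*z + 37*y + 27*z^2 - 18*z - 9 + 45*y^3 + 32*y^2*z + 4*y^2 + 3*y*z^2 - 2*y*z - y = 45*y^3 + 428*y^2 + 209*y + z^2*(3*y + 27) + z*(32*y^2 + 293*y + 45) + 18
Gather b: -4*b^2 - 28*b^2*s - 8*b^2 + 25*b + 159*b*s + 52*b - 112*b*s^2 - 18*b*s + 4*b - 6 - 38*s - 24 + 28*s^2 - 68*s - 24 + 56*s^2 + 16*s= b^2*(-28*s - 12) + b*(-112*s^2 + 141*s + 81) + 84*s^2 - 90*s - 54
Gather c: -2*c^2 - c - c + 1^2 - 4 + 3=-2*c^2 - 2*c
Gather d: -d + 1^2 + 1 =2 - d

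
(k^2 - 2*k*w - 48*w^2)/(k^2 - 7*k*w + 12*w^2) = (k^2 - 2*k*w - 48*w^2)/(k^2 - 7*k*w + 12*w^2)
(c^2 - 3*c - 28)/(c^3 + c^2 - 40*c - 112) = 1/(c + 4)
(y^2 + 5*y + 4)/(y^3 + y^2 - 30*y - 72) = (y + 1)/(y^2 - 3*y - 18)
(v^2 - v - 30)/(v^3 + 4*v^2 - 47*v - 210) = (v - 6)/(v^2 - v - 42)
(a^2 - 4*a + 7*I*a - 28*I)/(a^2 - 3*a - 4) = (a + 7*I)/(a + 1)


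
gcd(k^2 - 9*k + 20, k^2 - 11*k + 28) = k - 4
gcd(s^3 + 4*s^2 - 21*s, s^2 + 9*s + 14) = s + 7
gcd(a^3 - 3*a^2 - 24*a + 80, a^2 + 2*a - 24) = a - 4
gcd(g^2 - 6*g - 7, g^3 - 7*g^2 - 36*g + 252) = g - 7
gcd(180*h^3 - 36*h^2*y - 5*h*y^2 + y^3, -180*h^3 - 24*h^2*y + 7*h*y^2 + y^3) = -30*h^2 + h*y + y^2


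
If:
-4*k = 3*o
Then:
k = -3*o/4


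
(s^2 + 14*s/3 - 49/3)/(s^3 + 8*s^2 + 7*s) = (s - 7/3)/(s*(s + 1))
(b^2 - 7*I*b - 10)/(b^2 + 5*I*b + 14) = (b - 5*I)/(b + 7*I)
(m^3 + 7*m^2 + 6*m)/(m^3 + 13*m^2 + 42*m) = (m + 1)/(m + 7)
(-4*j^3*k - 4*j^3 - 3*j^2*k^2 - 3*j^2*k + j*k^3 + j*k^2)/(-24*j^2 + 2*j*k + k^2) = j*(j*k + j + k^2 + k)/(6*j + k)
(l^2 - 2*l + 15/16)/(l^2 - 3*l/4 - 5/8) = (4*l - 3)/(2*(2*l + 1))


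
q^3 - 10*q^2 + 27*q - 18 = (q - 6)*(q - 3)*(q - 1)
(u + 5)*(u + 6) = u^2 + 11*u + 30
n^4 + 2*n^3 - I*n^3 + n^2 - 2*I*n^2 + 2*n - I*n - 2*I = (n + 2)*(n - I)^2*(n + I)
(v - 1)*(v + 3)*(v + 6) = v^3 + 8*v^2 + 9*v - 18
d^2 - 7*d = d*(d - 7)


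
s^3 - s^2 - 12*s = s*(s - 4)*(s + 3)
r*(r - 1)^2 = r^3 - 2*r^2 + r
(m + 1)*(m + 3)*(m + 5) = m^3 + 9*m^2 + 23*m + 15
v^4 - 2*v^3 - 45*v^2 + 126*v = v*(v - 6)*(v - 3)*(v + 7)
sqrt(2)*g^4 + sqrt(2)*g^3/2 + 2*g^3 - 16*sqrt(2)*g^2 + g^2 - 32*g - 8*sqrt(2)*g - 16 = (g - 4)*(g + 4)*(g + sqrt(2))*(sqrt(2)*g + sqrt(2)/2)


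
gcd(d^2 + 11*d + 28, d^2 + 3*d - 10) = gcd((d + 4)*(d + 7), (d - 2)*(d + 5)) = 1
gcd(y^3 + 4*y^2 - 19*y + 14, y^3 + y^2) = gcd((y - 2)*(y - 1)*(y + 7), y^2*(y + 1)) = 1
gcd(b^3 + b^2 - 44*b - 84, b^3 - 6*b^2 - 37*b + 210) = b^2 - b - 42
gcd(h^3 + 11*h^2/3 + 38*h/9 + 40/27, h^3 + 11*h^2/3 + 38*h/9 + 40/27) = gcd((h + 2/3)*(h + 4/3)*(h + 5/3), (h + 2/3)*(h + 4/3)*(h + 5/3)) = h^3 + 11*h^2/3 + 38*h/9 + 40/27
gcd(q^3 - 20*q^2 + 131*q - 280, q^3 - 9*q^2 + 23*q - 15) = q - 5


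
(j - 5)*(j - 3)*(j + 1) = j^3 - 7*j^2 + 7*j + 15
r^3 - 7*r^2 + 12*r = r*(r - 4)*(r - 3)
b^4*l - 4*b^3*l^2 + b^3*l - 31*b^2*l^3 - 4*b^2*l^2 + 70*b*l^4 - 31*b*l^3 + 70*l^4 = (b - 7*l)*(b - 2*l)*(b + 5*l)*(b*l + l)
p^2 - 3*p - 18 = (p - 6)*(p + 3)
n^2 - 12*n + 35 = (n - 7)*(n - 5)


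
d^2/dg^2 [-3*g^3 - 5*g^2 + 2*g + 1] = -18*g - 10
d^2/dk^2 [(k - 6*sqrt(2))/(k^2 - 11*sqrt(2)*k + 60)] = 2*((-3*k + 17*sqrt(2))*(k^2 - 11*sqrt(2)*k + 60) + (k - 6*sqrt(2))*(2*k - 11*sqrt(2))^2)/(k^2 - 11*sqrt(2)*k + 60)^3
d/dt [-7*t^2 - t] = -14*t - 1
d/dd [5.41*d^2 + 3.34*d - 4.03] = 10.82*d + 3.34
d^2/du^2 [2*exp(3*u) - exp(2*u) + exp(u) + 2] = (18*exp(2*u) - 4*exp(u) + 1)*exp(u)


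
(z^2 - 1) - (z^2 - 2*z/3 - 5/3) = 2*z/3 + 2/3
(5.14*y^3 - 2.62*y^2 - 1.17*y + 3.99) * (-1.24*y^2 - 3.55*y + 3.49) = -6.3736*y^5 - 14.9982*y^4 + 28.6904*y^3 - 9.9379*y^2 - 18.2478*y + 13.9251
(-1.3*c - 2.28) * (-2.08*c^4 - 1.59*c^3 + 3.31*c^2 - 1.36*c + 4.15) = 2.704*c^5 + 6.8094*c^4 - 0.6778*c^3 - 5.7788*c^2 - 2.2942*c - 9.462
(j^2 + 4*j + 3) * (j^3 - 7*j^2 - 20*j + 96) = j^5 - 3*j^4 - 45*j^3 - 5*j^2 + 324*j + 288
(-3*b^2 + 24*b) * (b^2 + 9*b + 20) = -3*b^4 - 3*b^3 + 156*b^2 + 480*b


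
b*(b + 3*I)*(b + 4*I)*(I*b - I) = I*b^4 - 7*b^3 - I*b^3 + 7*b^2 - 12*I*b^2 + 12*I*b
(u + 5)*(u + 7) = u^2 + 12*u + 35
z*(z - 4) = z^2 - 4*z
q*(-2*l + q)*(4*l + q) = -8*l^2*q + 2*l*q^2 + q^3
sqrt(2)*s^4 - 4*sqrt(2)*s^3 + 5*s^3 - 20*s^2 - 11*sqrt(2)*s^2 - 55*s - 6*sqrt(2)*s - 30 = (s - 6)*(s + 1)*(s + 5*sqrt(2)/2)*(sqrt(2)*s + sqrt(2))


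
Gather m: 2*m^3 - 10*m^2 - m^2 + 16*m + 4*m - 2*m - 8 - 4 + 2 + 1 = 2*m^3 - 11*m^2 + 18*m - 9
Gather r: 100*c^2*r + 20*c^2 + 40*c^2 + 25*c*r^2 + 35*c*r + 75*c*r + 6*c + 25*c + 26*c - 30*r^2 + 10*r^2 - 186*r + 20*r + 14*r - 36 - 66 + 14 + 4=60*c^2 + 57*c + r^2*(25*c - 20) + r*(100*c^2 + 110*c - 152) - 84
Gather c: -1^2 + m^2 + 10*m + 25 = m^2 + 10*m + 24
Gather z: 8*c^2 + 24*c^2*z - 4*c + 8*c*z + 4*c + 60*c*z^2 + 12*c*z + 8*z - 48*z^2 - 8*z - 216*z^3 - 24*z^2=8*c^2 - 216*z^3 + z^2*(60*c - 72) + z*(24*c^2 + 20*c)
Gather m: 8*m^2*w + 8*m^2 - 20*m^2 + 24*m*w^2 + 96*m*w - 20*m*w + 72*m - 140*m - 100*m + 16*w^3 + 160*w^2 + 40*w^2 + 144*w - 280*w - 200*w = m^2*(8*w - 12) + m*(24*w^2 + 76*w - 168) + 16*w^3 + 200*w^2 - 336*w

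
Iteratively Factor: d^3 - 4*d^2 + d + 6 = (d + 1)*(d^2 - 5*d + 6) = (d - 2)*(d + 1)*(d - 3)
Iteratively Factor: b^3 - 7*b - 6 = (b + 1)*(b^2 - b - 6) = (b - 3)*(b + 1)*(b + 2)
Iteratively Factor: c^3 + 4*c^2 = (c)*(c^2 + 4*c) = c^2*(c + 4)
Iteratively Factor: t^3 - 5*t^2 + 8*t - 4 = (t - 2)*(t^2 - 3*t + 2) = (t - 2)*(t - 1)*(t - 2)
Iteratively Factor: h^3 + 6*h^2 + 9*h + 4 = (h + 1)*(h^2 + 5*h + 4) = (h + 1)^2*(h + 4)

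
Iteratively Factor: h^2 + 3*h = (h)*(h + 3)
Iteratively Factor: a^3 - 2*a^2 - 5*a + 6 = (a - 1)*(a^2 - a - 6) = (a - 3)*(a - 1)*(a + 2)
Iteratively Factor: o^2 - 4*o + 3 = (o - 3)*(o - 1)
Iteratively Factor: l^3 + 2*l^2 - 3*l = (l - 1)*(l^2 + 3*l) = (l - 1)*(l + 3)*(l)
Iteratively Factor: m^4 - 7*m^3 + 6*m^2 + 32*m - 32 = (m - 1)*(m^3 - 6*m^2 + 32) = (m - 4)*(m - 1)*(m^2 - 2*m - 8) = (m - 4)*(m - 1)*(m + 2)*(m - 4)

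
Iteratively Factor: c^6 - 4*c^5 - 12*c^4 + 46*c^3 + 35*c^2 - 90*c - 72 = (c + 1)*(c^5 - 5*c^4 - 7*c^3 + 53*c^2 - 18*c - 72) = (c + 1)*(c + 3)*(c^4 - 8*c^3 + 17*c^2 + 2*c - 24) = (c - 4)*(c + 1)*(c + 3)*(c^3 - 4*c^2 + c + 6) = (c - 4)*(c - 2)*(c + 1)*(c + 3)*(c^2 - 2*c - 3) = (c - 4)*(c - 3)*(c - 2)*(c + 1)*(c + 3)*(c + 1)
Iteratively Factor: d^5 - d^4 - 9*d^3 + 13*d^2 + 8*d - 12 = (d + 3)*(d^4 - 4*d^3 + 3*d^2 + 4*d - 4) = (d - 1)*(d + 3)*(d^3 - 3*d^2 + 4) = (d - 2)*(d - 1)*(d + 3)*(d^2 - d - 2) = (d - 2)^2*(d - 1)*(d + 3)*(d + 1)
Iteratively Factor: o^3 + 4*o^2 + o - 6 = (o - 1)*(o^2 + 5*o + 6) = (o - 1)*(o + 2)*(o + 3)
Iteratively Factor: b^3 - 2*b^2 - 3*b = (b + 1)*(b^2 - 3*b) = b*(b + 1)*(b - 3)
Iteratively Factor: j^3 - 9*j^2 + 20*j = (j - 5)*(j^2 - 4*j) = (j - 5)*(j - 4)*(j)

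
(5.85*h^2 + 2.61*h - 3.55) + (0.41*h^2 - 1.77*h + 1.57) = 6.26*h^2 + 0.84*h - 1.98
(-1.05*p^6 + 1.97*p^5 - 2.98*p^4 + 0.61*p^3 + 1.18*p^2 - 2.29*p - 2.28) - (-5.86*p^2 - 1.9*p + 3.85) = -1.05*p^6 + 1.97*p^5 - 2.98*p^4 + 0.61*p^3 + 7.04*p^2 - 0.39*p - 6.13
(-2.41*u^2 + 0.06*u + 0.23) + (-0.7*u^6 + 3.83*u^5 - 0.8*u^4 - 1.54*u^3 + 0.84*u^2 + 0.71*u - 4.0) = -0.7*u^6 + 3.83*u^5 - 0.8*u^4 - 1.54*u^3 - 1.57*u^2 + 0.77*u - 3.77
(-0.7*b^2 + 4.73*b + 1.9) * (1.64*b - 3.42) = -1.148*b^3 + 10.1512*b^2 - 13.0606*b - 6.498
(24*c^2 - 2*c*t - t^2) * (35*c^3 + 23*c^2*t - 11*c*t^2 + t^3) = 840*c^5 + 482*c^4*t - 345*c^3*t^2 + 23*c^2*t^3 + 9*c*t^4 - t^5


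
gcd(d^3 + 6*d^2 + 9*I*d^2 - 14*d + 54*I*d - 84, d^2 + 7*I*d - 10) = d + 2*I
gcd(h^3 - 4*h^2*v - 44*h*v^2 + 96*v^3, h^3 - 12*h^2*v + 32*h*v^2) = -h + 8*v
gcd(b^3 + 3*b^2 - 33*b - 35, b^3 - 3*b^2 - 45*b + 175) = b^2 + 2*b - 35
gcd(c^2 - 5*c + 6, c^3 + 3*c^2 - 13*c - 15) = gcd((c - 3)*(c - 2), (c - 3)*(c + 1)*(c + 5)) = c - 3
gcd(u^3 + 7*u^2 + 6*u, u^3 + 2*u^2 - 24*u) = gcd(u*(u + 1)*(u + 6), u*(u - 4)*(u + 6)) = u^2 + 6*u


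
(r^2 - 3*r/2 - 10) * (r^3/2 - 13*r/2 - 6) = r^5/2 - 3*r^4/4 - 23*r^3/2 + 15*r^2/4 + 74*r + 60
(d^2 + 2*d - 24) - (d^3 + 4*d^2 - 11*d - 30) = -d^3 - 3*d^2 + 13*d + 6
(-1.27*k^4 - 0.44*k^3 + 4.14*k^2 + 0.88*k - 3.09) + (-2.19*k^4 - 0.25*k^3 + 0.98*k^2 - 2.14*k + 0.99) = -3.46*k^4 - 0.69*k^3 + 5.12*k^2 - 1.26*k - 2.1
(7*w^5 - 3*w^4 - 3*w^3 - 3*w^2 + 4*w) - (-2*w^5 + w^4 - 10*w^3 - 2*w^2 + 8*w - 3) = 9*w^5 - 4*w^4 + 7*w^3 - w^2 - 4*w + 3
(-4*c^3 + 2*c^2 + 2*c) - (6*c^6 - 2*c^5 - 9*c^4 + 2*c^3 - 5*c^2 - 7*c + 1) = -6*c^6 + 2*c^5 + 9*c^4 - 6*c^3 + 7*c^2 + 9*c - 1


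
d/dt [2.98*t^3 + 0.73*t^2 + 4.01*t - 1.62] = 8.94*t^2 + 1.46*t + 4.01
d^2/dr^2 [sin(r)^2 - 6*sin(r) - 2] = 6*sin(r) + 2*cos(2*r)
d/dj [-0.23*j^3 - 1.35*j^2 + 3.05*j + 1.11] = -0.69*j^2 - 2.7*j + 3.05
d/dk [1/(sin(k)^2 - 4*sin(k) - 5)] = 2*(2 - sin(k))*cos(k)/((sin(k) - 5)^2*(sin(k) + 1)^2)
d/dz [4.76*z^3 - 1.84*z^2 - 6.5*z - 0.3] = 14.28*z^2 - 3.68*z - 6.5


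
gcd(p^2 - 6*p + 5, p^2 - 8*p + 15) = p - 5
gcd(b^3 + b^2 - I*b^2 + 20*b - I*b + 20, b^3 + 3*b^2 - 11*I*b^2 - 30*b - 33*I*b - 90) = b - 5*I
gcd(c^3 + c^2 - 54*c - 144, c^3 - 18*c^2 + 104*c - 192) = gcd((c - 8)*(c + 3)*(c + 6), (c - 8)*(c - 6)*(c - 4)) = c - 8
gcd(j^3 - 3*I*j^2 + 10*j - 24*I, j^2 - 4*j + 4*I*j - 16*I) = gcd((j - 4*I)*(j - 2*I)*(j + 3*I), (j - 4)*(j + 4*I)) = 1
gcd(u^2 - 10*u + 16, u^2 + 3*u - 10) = u - 2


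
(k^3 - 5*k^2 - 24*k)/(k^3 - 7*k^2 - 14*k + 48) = k/(k - 2)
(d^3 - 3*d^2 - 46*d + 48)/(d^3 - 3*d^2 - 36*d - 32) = (d^2 + 5*d - 6)/(d^2 + 5*d + 4)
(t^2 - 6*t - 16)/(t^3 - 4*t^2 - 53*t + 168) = (t + 2)/(t^2 + 4*t - 21)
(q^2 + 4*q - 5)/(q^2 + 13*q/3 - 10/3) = 3*(q - 1)/(3*q - 2)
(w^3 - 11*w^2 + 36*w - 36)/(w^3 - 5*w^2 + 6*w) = (w - 6)/w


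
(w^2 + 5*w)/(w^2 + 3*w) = (w + 5)/(w + 3)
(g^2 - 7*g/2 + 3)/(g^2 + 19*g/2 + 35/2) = (2*g^2 - 7*g + 6)/(2*g^2 + 19*g + 35)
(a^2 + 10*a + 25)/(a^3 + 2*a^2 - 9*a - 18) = (a^2 + 10*a + 25)/(a^3 + 2*a^2 - 9*a - 18)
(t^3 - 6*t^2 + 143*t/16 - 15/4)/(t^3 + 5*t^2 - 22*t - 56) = (t^2 - 2*t + 15/16)/(t^2 + 9*t + 14)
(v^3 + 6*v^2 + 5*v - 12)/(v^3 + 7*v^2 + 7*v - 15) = (v + 4)/(v + 5)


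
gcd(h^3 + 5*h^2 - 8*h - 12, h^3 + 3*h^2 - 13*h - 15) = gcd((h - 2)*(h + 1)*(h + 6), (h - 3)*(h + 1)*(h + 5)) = h + 1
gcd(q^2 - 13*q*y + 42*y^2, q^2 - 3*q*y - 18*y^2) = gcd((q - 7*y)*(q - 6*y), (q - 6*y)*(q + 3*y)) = -q + 6*y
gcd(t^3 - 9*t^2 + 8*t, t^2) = t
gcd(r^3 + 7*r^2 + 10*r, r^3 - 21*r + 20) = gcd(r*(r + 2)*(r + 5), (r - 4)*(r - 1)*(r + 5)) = r + 5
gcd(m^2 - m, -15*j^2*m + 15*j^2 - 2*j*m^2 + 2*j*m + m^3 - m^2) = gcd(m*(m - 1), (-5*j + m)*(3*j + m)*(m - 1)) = m - 1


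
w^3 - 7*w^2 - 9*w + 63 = (w - 7)*(w - 3)*(w + 3)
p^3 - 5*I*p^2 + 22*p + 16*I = (p - 8*I)*(p + I)*(p + 2*I)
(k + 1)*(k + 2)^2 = k^3 + 5*k^2 + 8*k + 4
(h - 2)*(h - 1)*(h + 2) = h^3 - h^2 - 4*h + 4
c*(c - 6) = c^2 - 6*c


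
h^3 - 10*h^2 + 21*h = h*(h - 7)*(h - 3)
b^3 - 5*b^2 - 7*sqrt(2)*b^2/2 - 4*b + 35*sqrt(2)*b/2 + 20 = (b - 5)*(b - 4*sqrt(2))*(b + sqrt(2)/2)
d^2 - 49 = (d - 7)*(d + 7)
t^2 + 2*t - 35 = (t - 5)*(t + 7)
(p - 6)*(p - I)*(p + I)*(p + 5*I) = p^4 - 6*p^3 + 5*I*p^3 + p^2 - 30*I*p^2 - 6*p + 5*I*p - 30*I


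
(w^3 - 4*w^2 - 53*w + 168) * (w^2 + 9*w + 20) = w^5 + 5*w^4 - 69*w^3 - 389*w^2 + 452*w + 3360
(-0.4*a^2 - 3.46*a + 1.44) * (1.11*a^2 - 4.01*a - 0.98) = -0.444*a^4 - 2.2366*a^3 + 15.865*a^2 - 2.3836*a - 1.4112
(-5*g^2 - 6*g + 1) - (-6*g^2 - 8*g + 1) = g^2 + 2*g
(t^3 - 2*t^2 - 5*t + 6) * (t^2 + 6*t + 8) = t^5 + 4*t^4 - 9*t^3 - 40*t^2 - 4*t + 48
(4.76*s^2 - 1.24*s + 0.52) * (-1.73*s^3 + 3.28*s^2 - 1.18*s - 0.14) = -8.2348*s^5 + 17.758*s^4 - 10.5836*s^3 + 2.5024*s^2 - 0.44*s - 0.0728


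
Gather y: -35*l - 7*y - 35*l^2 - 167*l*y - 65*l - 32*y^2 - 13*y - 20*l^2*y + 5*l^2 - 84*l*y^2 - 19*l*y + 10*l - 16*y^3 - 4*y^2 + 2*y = -30*l^2 - 90*l - 16*y^3 + y^2*(-84*l - 36) + y*(-20*l^2 - 186*l - 18)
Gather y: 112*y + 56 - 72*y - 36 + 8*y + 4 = 48*y + 24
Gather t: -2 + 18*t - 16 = 18*t - 18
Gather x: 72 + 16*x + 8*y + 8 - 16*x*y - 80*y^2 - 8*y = x*(16 - 16*y) - 80*y^2 + 80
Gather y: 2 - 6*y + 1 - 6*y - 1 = 2 - 12*y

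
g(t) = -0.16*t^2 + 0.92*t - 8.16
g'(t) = 0.92 - 0.32*t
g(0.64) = -7.64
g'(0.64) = 0.72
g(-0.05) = -8.21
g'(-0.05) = 0.94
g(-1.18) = -9.47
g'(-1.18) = 1.30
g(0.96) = -7.42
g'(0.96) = 0.61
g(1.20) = -7.29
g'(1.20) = 0.54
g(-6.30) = -20.31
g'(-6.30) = 2.94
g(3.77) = -6.97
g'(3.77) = -0.29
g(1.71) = -7.05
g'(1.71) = 0.37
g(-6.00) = -19.44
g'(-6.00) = 2.84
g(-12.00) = -42.24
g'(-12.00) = 4.76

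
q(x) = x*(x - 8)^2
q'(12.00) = 112.00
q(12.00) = 192.00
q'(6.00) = -20.00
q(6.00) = 24.00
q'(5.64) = -21.05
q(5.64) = 31.41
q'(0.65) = 44.47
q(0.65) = 35.11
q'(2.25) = 7.19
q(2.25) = 74.39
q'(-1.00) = 99.00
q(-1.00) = -81.00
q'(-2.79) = 176.63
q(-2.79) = -324.82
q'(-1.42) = 115.49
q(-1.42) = -126.01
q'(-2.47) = 161.34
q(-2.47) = -270.76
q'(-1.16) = 105.16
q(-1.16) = -97.33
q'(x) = x*(2*x - 16) + (x - 8)^2 = (x - 8)*(3*x - 8)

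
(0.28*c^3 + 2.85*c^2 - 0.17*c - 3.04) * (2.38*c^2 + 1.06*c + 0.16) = 0.6664*c^5 + 7.0798*c^4 + 2.6612*c^3 - 6.9594*c^2 - 3.2496*c - 0.4864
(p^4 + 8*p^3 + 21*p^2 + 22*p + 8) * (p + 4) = p^5 + 12*p^4 + 53*p^3 + 106*p^2 + 96*p + 32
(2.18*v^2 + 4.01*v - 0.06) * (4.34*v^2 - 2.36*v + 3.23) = 9.4612*v^4 + 12.2586*v^3 - 2.6826*v^2 + 13.0939*v - 0.1938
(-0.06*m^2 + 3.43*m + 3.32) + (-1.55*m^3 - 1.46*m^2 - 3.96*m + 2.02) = -1.55*m^3 - 1.52*m^2 - 0.53*m + 5.34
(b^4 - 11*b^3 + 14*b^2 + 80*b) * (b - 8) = b^5 - 19*b^4 + 102*b^3 - 32*b^2 - 640*b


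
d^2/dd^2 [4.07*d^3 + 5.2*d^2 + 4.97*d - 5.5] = 24.42*d + 10.4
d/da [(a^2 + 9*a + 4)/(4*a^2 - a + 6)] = (-37*a^2 - 20*a + 58)/(16*a^4 - 8*a^3 + 49*a^2 - 12*a + 36)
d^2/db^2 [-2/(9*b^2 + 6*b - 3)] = 4*(9*b^2 + 6*b - 4*(3*b + 1)^2 - 3)/(3*(3*b^2 + 2*b - 1)^3)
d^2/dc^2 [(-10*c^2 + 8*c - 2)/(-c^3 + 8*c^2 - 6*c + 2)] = 4*(5*c^6 - 12*c^5 + 12*c^4 + 14*c^3 - 78*c^2 + 54*c - 8)/(c^9 - 24*c^8 + 210*c^7 - 806*c^6 + 1356*c^5 - 1320*c^4 + 804*c^3 - 312*c^2 + 72*c - 8)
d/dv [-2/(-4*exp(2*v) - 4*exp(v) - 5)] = (-16*exp(v) - 8)*exp(v)/(4*exp(2*v) + 4*exp(v) + 5)^2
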